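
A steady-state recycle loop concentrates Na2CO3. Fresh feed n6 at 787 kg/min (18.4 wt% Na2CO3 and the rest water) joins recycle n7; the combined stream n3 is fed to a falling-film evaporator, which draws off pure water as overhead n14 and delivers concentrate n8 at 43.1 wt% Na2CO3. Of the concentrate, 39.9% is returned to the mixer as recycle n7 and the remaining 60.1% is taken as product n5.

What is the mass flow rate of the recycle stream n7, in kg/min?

Overall Na2CO3 balance (none leaves overhead): Na2CO3 in fresh feed = Na2CO3 in product, i.e. 787×0.184 = (1−0.399)·n8·0.431.
n8 = 144.81/(0.431×0.601) = 559.04 kg/min.
Recycle n7 = 0.399×559.04 = 223.06 kg/min.

223.1 kg/min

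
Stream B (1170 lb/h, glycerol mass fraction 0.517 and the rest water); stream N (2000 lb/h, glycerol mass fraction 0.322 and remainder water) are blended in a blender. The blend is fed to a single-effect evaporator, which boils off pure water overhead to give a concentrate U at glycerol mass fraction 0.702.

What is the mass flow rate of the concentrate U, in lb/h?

1779 lb/h

glycerol entering = 1170×0.517 + 2000×0.322 = 1248.9 lb/h.
All glycerol reports to U, so U = 1248.9/0.702 = 1779 lb/h.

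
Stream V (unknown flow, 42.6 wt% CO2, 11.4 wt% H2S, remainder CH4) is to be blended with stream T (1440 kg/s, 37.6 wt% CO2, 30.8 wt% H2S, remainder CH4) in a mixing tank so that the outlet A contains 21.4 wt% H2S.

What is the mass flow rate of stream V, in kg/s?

1354 kg/s

Let V be the unknown flow. Total out = 1440 + V.
H2S balance: 443.52 + 0.114·V = 0.214·(1440 + V)
(0.114 − 0.214)·V = 0.214×1440 − 443.52 = -135.36
V = -135.36 / -0.100 = 1353.6 kg/s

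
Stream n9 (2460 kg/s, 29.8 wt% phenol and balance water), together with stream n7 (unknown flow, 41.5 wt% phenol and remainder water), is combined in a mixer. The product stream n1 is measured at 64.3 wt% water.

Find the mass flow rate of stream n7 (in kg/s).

2502 kg/s

Let n7 be the unknown flow. Total out = 2460 + n7.
water balance: 1726.9 + 0.585·n7 = 0.643·(2460 + n7)
(0.585 − 0.643)·n7 = 0.643×2460 − 1726.9 = -145.14
n7 = -145.14 / -0.058 = 2502.4 kg/s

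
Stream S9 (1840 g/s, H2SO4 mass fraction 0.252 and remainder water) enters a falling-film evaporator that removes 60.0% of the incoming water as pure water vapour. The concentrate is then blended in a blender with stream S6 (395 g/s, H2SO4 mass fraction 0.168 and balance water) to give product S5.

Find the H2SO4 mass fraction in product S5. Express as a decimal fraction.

Vapour removed = 0.600×0.748×1840 = 825.79 g/s; concentrate = 1014.2 g/s.
H2SO4 reaching the mixer = 463.68 (from concentrate) + 395×0.168 = 530.04 g/s.
Product flow = 1014.2 + 395 = 1409.2 g/s; H2SO4 fraction = 0.376.

0.376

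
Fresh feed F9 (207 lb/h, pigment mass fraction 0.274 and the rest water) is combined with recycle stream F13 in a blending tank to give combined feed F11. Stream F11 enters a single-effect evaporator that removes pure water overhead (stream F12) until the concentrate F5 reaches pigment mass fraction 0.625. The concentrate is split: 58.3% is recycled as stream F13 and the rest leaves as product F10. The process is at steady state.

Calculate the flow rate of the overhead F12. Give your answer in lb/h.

116.3 lb/h

Overall pigment balance (none leaves overhead): pigment in fresh feed = pigment in product, i.e. 207×0.274 = (1−0.583)·F5·0.625.
F5 = 56.718/(0.625×0.417) = 217.62 lb/h.
Recycle F13 = 0.583×217.62 = 126.87 lb/h.
Combined feed F11 = 207 + 126.87 = 333.87 lb/h.
Overhead F12 = F11 − F5 = 333.87 − 217.62 = 116.25 lb/h.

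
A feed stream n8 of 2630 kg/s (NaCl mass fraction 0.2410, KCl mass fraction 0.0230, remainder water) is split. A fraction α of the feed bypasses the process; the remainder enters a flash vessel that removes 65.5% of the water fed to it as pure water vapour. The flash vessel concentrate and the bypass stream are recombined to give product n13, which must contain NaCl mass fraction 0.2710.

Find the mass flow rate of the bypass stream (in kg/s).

2026 kg/s

All 2630×0.241 = 633.83 kg/s of NaCl reaches n13, so n13 = 633.83/0.271 = 2338.9 kg/s and vapour = 291.14 kg/s.
The evaporator receives (1−α)·2630 of feed at 0.736 water and removes 0.655 of that water:
0.655×0.736×(1−α)×2630 = 291.14
(1−α) = 291.14/1267.9 = 0.2296;  α = 0.7704.
Bypass flow = 0.7704×2630 = 2026.1 kg/s.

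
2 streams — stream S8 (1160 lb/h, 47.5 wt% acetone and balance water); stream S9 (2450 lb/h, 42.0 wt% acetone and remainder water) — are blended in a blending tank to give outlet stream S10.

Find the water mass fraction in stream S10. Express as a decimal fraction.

Total flow out = 1160 + 2450 = 3610 lb/h.
water in = 1160×0.525 + 2450×0.580 = 2030 lb/h.
water mass fraction in S10 = 2030/3610 = 0.5623.

0.5623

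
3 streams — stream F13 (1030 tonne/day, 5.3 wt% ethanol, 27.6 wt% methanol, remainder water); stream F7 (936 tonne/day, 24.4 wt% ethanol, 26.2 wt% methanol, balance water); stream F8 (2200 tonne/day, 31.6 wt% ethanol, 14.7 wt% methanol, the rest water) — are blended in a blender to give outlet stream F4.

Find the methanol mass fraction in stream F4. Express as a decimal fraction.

Total flow out = 1030 + 936 + 2200 = 4166 tonne/day.
methanol in = 1030×0.276 + 936×0.262 + 2200×0.147 = 852.91 tonne/day.
methanol mass fraction in F4 = 852.91/4166 = 0.205.

0.205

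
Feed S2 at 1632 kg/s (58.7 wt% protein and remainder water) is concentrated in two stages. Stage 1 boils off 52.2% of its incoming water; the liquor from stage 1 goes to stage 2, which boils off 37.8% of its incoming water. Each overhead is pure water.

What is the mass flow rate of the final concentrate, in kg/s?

1158 kg/s

water in feed = 1632×0.413 = 674.02 kg/s.
After stage 1: water left = (1−0.522)×674.02 = 322.18; stream total = 1280.2 kg/s.
After stage 2: water left = (1−0.378)×322.18 = 200.4; final concentrate = 1158.4 kg/s.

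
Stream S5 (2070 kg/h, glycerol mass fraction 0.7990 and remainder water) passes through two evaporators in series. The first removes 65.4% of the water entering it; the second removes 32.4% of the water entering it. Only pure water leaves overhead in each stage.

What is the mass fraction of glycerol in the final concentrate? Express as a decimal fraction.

0.9444

water in feed = 2070×0.201 = 416.07 kg/h.
After stage 1: water left = (1−0.654)×416.07 = 143.96; stream total = 1797.9 kg/h.
After stage 2: water left = (1−0.324)×143.96 = 97.317; final concentrate = 1751.2 kg/h.
glycerol fraction = 1653.9/1751.2 = 0.9444.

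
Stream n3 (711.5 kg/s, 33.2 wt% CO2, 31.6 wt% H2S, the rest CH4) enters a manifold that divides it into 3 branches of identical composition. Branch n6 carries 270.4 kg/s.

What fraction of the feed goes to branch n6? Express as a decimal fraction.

0.380

Fraction to n6 = 270.4/711.5 = 0.3800.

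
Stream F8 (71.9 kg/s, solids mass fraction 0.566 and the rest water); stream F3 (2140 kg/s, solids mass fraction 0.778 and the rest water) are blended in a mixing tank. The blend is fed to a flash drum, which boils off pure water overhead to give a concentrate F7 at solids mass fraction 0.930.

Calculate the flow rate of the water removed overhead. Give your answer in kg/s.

377.9 kg/s

solids entering = 71.9×0.566 + 2140×0.778 = 1705.6 kg/s.
All solids reports to F7, so F7 = 1705.6/0.930 = 1834 kg/s.
Total feed = 2211.9 kg/s; overhead = 2211.9 − 1834 = 377.9 kg/s.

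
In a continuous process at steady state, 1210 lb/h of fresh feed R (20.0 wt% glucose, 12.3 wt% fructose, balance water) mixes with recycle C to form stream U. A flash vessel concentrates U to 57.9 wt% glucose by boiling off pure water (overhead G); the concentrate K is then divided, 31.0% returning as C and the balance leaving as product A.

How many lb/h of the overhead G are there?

Overall glucose balance (none leaves overhead): glucose in fresh feed = glucose in product, i.e. 1210×0.200 = (1−0.310)·K·0.579.
K = 242/(0.579×0.690) = 605.74 lb/h.
Recycle C = 0.310×605.74 = 187.78 lb/h.
Combined feed U = 1210 + 187.78 = 1397.8 lb/h.
Overhead G = U − K = 1397.8 − 605.74 = 792.04 lb/h.

792 lb/h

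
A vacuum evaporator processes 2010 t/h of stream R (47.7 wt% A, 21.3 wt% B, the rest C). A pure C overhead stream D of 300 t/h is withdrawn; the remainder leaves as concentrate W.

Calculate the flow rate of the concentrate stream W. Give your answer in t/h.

1710 t/h

Concentrate = 2010 − 300 = 1710 t/h.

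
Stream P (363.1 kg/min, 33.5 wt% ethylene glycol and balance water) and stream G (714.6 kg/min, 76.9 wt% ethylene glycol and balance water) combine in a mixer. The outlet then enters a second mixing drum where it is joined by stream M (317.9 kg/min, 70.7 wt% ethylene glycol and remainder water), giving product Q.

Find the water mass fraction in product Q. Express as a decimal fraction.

0.358

Overall, product flow = 1395.6 kg/min.
water in = 363.1×0.665 + 714.6×0.231 + 317.9×0.293 = 499.68 kg/min.
water fraction in Q = 0.358.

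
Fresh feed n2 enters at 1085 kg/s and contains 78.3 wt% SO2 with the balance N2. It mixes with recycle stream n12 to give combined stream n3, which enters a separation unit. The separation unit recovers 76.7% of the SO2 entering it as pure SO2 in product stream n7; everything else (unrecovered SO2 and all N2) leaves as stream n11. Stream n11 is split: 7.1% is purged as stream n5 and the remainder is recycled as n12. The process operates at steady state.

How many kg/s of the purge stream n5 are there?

253.4 kg/s

N2 enters only via n2 and leaves only via the purge: 1085×0.217 = 0.071×(N2 in n11), and the separation unit passes all N2, so N2 in n3 = N2 in n11 = 3316.1 kg/s.
SO2 in n3: m_A = 1085×0.783 + (1−0.071)·(1−0.767)·m_A, so m_A = 849.56/0.7835 = 1084.2 kg/s.
n11 = (1−0.767)×1084.2 + 3316.1 = 3568.8 kg/s.
Purge n5 = 0.071×3568.8 = 253.38 kg/s.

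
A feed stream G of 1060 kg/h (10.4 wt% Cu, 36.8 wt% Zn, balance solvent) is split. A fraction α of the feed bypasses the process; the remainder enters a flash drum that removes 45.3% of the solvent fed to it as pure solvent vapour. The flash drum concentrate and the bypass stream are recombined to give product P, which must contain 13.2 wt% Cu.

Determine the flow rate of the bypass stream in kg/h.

All 1060×0.104 = 110.24 kg/h of Cu reaches P, so P = 110.24/0.132 = 835.15 kg/h and vapour = 224.85 kg/h.
The evaporator receives (1−α)·1060 of feed at 0.528 solvent and removes 0.453 of that solvent:
0.453×0.528×(1−α)×1060 = 224.85
(1−α) = 224.85/253.54 = 0.8869;  α = 0.1131.
Bypass flow = 0.1131×1060 = 119.94 kg/h.

119.9 kg/h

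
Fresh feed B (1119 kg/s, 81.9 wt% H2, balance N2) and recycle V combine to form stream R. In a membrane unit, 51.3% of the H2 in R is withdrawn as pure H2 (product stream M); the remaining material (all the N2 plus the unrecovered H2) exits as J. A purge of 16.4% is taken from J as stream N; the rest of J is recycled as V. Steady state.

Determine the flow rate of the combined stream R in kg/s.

2781 kg/s

N2 enters only via B and leaves only via the purge: 1119×0.181 = 0.164×(N2 in J), and the membrane unit passes all N2, so N2 in R = N2 in J = 1235 kg/s.
H2 in R: m_A = 1119×0.819 + (1−0.164)·(1−0.513)·m_A, so m_A = 916.46/0.5929 = 1545.8 kg/s.
R = 1545.8 + 1235 = 2780.8 kg/s.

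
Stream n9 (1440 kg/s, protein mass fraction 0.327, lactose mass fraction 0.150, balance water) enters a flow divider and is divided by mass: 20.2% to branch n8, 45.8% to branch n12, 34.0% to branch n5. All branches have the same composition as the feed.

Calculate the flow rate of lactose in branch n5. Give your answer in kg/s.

73.44 kg/s

Branch n5 total = 0.340×1440 = 489.6 kg/s.
lactose in n5 = 0.150×489.6 = 73.44 kg/s.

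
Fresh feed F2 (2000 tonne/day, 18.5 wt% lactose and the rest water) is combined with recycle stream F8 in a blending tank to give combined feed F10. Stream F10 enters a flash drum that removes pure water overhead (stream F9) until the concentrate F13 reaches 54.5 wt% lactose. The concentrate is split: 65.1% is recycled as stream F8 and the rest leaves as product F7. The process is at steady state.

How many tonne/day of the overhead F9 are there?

Overall lactose balance (none leaves overhead): lactose in fresh feed = lactose in product, i.e. 2000×0.185 = (1−0.651)·F13·0.545.
F13 = 370/(0.545×0.349) = 1945.3 tonne/day.
Recycle F8 = 0.651×1945.3 = 1266.4 tonne/day.
Combined feed F10 = 2000 + 1266.4 = 3266.4 tonne/day.
Overhead F9 = F10 − F13 = 3266.4 − 1945.3 = 1321.1 tonne/day.

1321 tonne/day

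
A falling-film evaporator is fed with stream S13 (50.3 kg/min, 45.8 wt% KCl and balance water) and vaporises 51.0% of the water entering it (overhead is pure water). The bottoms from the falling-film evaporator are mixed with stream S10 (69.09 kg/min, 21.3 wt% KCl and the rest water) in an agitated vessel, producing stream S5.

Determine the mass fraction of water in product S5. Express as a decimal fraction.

Vapour removed = 0.510×0.542×50.3 = 13.904 kg/min; concentrate = 36.396 kg/min.
water reaching the mixer = 13.359 (from concentrate) + 69.09×0.787 = 67.733 kg/min.
Product flow = 36.396 + 69.09 = 105.49 kg/min; water fraction = 0.642.

0.642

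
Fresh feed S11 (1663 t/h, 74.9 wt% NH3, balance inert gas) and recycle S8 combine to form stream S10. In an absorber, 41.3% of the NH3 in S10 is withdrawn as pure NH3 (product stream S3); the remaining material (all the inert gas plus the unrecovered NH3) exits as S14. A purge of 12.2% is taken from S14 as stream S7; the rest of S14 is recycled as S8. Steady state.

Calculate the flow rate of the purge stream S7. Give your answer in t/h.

inert gas enters only via S11 and leaves only via the purge: 1663×0.251 = 0.122×(inert gas in S14), and the absorber passes all inert gas, so inert gas in S10 = inert gas in S14 = 3421.4 t/h.
NH3 in S10: m_A = 1663×0.749 + (1−0.122)·(1−0.413)·m_A, so m_A = 1245.6/0.4846 = 2570.3 t/h.
S14 = (1−0.413)×2570.3 + 3421.4 = 4930.2 t/h.
Purge S7 = 0.122×4930.2 = 601.48 t/h.

601.5 t/h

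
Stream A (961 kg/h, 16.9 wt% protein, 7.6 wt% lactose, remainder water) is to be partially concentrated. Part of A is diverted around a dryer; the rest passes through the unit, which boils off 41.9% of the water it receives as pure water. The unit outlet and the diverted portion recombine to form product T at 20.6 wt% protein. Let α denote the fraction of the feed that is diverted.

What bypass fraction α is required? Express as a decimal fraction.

All 961×0.169 = 162.41 kg/h of protein reaches T, so T = 162.41/0.206 = 788.39 kg/h and vapour = 172.61 kg/h.
The evaporator receives (1−α)·961 of feed at 0.755 water and removes 0.419 of that water:
0.419×0.755×(1−α)×961 = 172.61
(1−α) = 172.61/304.01 = 0.5678;  α = 0.4322.

0.432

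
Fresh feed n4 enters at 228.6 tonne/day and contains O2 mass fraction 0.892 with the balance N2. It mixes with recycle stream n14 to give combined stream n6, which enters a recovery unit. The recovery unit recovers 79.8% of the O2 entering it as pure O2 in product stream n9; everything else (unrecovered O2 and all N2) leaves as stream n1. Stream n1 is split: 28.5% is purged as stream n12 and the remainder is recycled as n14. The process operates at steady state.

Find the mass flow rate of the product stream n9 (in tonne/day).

O2 in n6: m_A = 228.6×0.892 + (1−0.285)·(1−0.798)·m_A, so m_A = 203.91/0.8556 = 238.33 tonne/day.
Product n9 = 0.798×238.33 = 190.19 tonne/day.

190.2 tonne/day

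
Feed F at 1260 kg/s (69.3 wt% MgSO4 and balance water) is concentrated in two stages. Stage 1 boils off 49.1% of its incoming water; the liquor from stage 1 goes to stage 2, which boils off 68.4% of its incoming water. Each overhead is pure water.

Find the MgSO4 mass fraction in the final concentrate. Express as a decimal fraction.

water in feed = 1260×0.307 = 386.82 kg/s.
After stage 1: water left = (1−0.491)×386.82 = 196.89; stream total = 1070.1 kg/s.
After stage 2: water left = (1−0.684)×196.89 = 62.218; final concentrate = 935.4 kg/s.
MgSO4 fraction = 873.18/935.4 = 0.933.

0.933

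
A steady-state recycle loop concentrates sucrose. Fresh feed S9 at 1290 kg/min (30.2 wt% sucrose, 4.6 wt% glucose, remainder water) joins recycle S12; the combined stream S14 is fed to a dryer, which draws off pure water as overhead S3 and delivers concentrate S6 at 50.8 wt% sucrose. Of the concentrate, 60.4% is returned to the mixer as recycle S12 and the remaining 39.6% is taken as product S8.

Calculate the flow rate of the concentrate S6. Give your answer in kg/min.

1937 kg/min

Overall sucrose balance (none leaves overhead): sucrose in fresh feed = sucrose in product, i.e. 1290×0.302 = (1−0.604)·S6·0.508.
S6 = 389.58/(0.508×0.396) = 1936.6 kg/min.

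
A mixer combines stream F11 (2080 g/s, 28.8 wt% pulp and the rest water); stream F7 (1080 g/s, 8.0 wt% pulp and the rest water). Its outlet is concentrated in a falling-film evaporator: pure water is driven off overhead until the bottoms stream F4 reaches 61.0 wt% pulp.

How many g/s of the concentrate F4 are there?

pulp entering = 2080×0.288 + 1080×0.080 = 685.44 g/s.
All pulp reports to F4, so F4 = 685.44/0.610 = 1123.7 g/s.

1124 g/s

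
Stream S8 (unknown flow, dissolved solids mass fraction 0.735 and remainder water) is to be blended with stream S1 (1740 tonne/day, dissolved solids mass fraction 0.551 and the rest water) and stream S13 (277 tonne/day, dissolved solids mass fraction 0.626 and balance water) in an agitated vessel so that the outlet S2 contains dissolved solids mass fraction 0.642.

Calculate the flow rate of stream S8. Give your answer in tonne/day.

1750 tonne/day

Let S8 be the unknown flow. Total out = 2017 + S8.
dissolved solids balance: 1132.1 + 0.735·S8 = 0.642·(2017 + S8)
(0.735 − 0.642)·S8 = 0.642×2017 − 1132.1 = 162.77
S8 = 162.77 / 0.093 = 1750.2 tonne/day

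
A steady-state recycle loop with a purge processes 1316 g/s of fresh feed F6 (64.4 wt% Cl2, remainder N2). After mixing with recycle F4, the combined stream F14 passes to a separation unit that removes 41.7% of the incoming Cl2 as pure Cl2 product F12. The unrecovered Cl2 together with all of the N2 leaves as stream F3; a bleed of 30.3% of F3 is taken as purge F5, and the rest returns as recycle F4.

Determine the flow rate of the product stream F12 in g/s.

Cl2 in F14: m_A = 1316×0.644 + (1−0.303)·(1−0.417)·m_A, so m_A = 847.5/0.5936 = 1427.6 g/s.
Product F12 = 0.417×1427.6 = 595.32 g/s.

595.3 g/s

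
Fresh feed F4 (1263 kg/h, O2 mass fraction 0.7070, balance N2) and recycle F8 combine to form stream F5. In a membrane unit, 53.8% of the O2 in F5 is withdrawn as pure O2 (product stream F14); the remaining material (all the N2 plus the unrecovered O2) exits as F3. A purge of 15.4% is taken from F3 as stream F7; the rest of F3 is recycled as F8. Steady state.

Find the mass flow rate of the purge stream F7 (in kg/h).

474.4 kg/h

N2 enters only via F4 and leaves only via the purge: 1263×0.293 = 0.154×(N2 in F3), and the membrane unit passes all N2, so N2 in F5 = N2 in F3 = 2403 kg/h.
O2 in F5: m_A = 1263×0.707 + (1−0.154)·(1−0.538)·m_A, so m_A = 892.94/0.6091 = 1465.9 kg/h.
F3 = (1−0.538)×1465.9 + 2403 = 3080.2 kg/h.
Purge F7 = 0.154×3080.2 = 474.35 kg/h.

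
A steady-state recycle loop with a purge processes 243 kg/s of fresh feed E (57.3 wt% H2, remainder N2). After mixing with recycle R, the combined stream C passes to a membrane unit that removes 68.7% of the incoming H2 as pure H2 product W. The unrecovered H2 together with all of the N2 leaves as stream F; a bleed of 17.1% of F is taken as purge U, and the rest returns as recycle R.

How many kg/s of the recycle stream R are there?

551.8 kg/s

N2 enters only via E and leaves only via the purge: 243×0.427 = 0.171×(N2 in F), and the membrane unit passes all N2, so N2 in C = N2 in F = 606.79 kg/s.
H2 in C: m_A = 243×0.573 + (1−0.171)·(1−0.687)·m_A, so m_A = 139.24/0.7405 = 188.03 kg/s.
F = (1−0.687)×188.03 + 606.79 = 665.64 kg/s.
Recycle R = (1−0.171)×665.64 = 551.82 kg/s.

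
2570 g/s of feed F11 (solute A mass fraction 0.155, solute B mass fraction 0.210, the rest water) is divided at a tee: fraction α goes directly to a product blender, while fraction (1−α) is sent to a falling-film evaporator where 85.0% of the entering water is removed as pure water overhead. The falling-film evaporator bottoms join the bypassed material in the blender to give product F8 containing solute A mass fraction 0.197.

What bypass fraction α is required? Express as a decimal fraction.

0.605

All 2570×0.155 = 398.35 g/s of solute A reaches F8, so F8 = 398.35/0.197 = 2022.1 g/s and vapour = 547.92 g/s.
The evaporator receives (1−α)·2570 of feed at 0.635 water and removes 0.850 of that water:
0.850×0.635×(1−α)×2570 = 547.92
(1−α) = 547.92/1387.2 = 0.3950;  α = 0.6050.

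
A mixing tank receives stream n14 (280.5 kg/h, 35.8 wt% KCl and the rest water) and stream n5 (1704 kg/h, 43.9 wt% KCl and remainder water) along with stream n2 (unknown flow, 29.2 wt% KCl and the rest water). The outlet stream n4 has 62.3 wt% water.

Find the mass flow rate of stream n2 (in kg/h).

1180 kg/h

Let n2 be the unknown flow. Total out = 1984.5 + n2.
water balance: 1136 + 0.708·n2 = 0.623·(1984.5 + n2)
(0.708 − 0.623)·n2 = 0.623×1984.5 − 1136 = 100.32
n2 = 100.32 / 0.085 = 1180.2 kg/h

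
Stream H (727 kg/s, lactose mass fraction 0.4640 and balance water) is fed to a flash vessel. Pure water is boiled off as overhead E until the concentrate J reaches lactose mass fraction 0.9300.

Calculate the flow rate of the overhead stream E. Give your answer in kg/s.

lactose is conserved: 727×0.464 = 337.33 kg/s all reports to the concentrate.
Concentrate = 337.33/(target fraction) = 362.72 kg/s.
Overhead = 727 − 362.72 = 364.28 kg/s.

364.3 kg/s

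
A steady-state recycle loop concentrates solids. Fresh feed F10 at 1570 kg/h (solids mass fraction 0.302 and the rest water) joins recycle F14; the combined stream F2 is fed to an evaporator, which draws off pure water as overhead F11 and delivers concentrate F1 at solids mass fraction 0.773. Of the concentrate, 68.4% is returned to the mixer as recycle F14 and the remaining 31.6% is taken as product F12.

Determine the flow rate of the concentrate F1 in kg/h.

Overall solids balance (none leaves overhead): solids in fresh feed = solids in product, i.e. 1570×0.302 = (1−0.684)·F1·0.773.
F1 = 474.14/(0.773×0.316) = 1941.1 kg/h.

1941 kg/h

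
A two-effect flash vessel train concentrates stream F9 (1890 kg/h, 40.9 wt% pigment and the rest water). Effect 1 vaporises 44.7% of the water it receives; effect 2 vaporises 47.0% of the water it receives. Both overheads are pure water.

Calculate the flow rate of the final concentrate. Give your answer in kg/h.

water in feed = 1890×0.591 = 1117 kg/h.
After stage 1: water left = (1−0.447)×1117 = 617.7; stream total = 1390.7 kg/h.
After stage 2: water left = (1−0.470)×617.7 = 327.38; final concentrate = 1100.4 kg/h.

1100 kg/h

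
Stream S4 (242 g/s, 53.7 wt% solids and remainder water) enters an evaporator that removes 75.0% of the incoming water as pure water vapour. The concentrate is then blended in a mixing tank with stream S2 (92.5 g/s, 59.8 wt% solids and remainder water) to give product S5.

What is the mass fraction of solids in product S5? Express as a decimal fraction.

0.7397

Vapour removed = 0.750×0.463×242 = 84.035 g/s; concentrate = 157.97 g/s.
solids reaching the mixer = 129.95 (from concentrate) + 92.5×0.598 = 185.27 g/s.
Product flow = 157.97 + 92.5 = 250.47 g/s; solids fraction = 0.7397.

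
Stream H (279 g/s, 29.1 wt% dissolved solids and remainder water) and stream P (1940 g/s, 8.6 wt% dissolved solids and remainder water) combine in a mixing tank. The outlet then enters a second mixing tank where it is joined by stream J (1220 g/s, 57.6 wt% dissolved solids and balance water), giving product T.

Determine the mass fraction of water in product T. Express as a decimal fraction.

0.724

Overall, product flow = 3439 g/s.
water in = 279×0.709 + 1940×0.914 + 1220×0.424 = 2488.3 g/s.
water fraction in T = 0.724.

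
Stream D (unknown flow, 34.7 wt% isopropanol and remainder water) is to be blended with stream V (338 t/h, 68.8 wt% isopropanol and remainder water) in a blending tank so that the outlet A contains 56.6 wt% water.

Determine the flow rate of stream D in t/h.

Let D be the unknown flow. Total out = 338 + D.
water balance: 105.46 + 0.653·D = 0.566·(338 + D)
(0.653 − 0.566)·D = 0.566×338 − 105.46 = 85.852
D = 85.852 / 0.087 = 986.8 t/h

986.8 t/h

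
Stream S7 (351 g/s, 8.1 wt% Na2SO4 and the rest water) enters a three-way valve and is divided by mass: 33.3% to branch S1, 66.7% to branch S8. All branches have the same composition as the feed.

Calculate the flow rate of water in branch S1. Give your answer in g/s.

107.4 g/s

Branch S1 total = 0.333×351 = 116.88 g/s.
water in S1 = 0.919×116.88 = 107.42 g/s.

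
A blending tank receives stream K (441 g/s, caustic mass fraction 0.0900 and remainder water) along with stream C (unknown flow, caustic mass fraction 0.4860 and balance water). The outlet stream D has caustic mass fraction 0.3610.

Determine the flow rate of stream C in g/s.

Let C be the unknown flow. Total out = 441 + C.
caustic balance: 39.69 + 0.486·C = 0.361·(441 + C)
(0.486 − 0.361)·C = 0.361×441 − 39.69 = 119.51
C = 119.51 / 0.125 = 956.09 g/s

956.1 g/s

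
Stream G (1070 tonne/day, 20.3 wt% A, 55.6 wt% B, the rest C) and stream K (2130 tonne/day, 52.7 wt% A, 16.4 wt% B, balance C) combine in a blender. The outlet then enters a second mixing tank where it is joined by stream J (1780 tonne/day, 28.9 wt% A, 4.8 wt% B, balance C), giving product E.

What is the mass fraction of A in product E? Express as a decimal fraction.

0.372

Overall, product flow = 4980 tonne/day.
A in = 1070×0.203 + 2130×0.527 + 1780×0.289 = 1854.1 tonne/day.
A fraction in E = 0.372.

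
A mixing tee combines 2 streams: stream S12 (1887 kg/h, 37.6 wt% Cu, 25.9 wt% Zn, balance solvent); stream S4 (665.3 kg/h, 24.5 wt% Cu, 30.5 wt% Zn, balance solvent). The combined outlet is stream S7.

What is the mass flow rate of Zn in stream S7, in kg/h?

691.6 kg/h

Zn out = Zn in = 1887×0.259 + 665.3×0.305 = 691.65 kg/h.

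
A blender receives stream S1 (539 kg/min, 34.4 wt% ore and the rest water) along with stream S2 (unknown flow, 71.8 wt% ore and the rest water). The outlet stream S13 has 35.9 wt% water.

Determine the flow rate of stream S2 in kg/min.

2079 kg/min

Let S2 be the unknown flow. Total out = 539 + S2.
water balance: 353.58 + 0.282·S2 = 0.359·(539 + S2)
(0.282 − 0.359)·S2 = 0.359×539 − 353.58 = -160.08
S2 = -160.08 / -0.077 = 2079 kg/min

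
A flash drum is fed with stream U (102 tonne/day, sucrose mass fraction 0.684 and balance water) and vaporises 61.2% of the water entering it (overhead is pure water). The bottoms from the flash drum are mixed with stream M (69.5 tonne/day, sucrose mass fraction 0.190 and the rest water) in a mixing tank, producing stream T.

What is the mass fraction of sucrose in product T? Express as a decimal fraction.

Vapour removed = 0.612×0.316×102 = 19.726 tonne/day; concentrate = 82.274 tonne/day.
sucrose reaching the mixer = 69.768 (from concentrate) + 69.5×0.190 = 82.973 tonne/day.
Product flow = 82.274 + 69.5 = 151.77 tonne/day; sucrose fraction = 0.547.

0.547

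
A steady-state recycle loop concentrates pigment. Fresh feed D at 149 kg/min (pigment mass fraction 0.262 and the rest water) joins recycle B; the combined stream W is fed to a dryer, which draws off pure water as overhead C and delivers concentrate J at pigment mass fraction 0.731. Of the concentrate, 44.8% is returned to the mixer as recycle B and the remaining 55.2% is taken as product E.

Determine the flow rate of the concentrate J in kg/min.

96.75 kg/min

Overall pigment balance (none leaves overhead): pigment in fresh feed = pigment in product, i.e. 149×0.262 = (1−0.448)·J·0.731.
J = 39.038/(0.731×0.552) = 96.746 kg/min.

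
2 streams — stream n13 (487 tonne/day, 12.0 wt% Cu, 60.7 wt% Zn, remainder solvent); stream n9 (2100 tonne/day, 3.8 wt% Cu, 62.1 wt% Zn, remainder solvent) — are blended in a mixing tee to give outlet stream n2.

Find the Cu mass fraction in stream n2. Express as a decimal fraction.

0.053

Total flow out = 487 + 2100 = 2587 tonne/day.
Cu in = 487×0.120 + 2100×0.038 = 138.24 tonne/day.
Cu mass fraction in n2 = 138.24/2587 = 0.053.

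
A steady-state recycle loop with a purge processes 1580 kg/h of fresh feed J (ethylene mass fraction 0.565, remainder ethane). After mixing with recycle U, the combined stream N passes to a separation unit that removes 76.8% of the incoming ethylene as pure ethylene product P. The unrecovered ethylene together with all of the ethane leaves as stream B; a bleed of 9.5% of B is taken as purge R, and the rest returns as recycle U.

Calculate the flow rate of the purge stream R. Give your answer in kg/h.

712.2 kg/h

ethane enters only via J and leaves only via the purge: 1580×0.435 = 0.095×(ethane in B), and the separation unit passes all ethane, so ethane in N = ethane in B = 7234.7 kg/h.
ethylene in N: m_A = 1580×0.565 + (1−0.095)·(1−0.768)·m_A, so m_A = 892.7/0.7900 = 1129.9 kg/h.
B = (1−0.768)×1129.9 + 7234.7 = 7496.9 kg/h.
Purge R = 0.095×7496.9 = 712.2 kg/h.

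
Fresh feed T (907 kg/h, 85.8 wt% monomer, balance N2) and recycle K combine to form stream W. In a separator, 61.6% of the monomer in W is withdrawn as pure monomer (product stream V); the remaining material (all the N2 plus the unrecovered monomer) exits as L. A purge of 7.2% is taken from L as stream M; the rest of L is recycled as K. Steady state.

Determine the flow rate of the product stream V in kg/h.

monomer in W: m_A = 907×0.858 + (1−0.072)·(1−0.616)·m_A, so m_A = 778.21/0.6436 = 1209.1 kg/h.
Product V = 0.616×1209.1 = 744.78 kg/h.

744.8 kg/h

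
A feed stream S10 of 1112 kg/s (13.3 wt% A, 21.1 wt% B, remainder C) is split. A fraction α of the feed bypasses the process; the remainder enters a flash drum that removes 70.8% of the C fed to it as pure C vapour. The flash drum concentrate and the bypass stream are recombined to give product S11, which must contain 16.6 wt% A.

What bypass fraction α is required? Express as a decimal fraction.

0.572

All 1112×0.133 = 147.9 kg/s of A reaches S11, so S11 = 147.9/0.166 = 890.94 kg/s and vapour = 221.06 kg/s.
The evaporator receives (1−α)·1112 of feed at 0.656 C and removes 0.708 of that C:
0.708×0.656×(1−α)×1112 = 221.06
(1−α) = 221.06/516.47 = 0.4280;  α = 0.5720.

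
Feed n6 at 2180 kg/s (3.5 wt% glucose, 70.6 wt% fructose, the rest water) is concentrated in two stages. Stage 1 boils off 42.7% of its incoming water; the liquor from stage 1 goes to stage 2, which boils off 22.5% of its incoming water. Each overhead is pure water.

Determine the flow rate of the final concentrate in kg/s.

water in feed = 2180×0.259 = 564.62 kg/s.
After stage 1: water left = (1−0.427)×564.62 = 323.53; stream total = 1938.9 kg/s.
After stage 2: water left = (1−0.225)×323.53 = 250.73; final concentrate = 1866.1 kg/s.

1866 kg/s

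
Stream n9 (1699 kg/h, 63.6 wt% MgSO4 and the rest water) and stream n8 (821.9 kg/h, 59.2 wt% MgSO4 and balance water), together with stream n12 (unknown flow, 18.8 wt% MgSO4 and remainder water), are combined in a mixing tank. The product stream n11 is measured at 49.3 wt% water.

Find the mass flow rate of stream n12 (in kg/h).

Let n12 be the unknown flow. Total out = 2520.9 + n12.
water balance: 953.77 + 0.812·n12 = 0.493·(2520.9 + n12)
(0.812 − 0.493)·n12 = 0.493×2520.9 − 953.77 = 289.03
n12 = 289.03 / 0.319 = 906.06 kg/h

906.1 kg/h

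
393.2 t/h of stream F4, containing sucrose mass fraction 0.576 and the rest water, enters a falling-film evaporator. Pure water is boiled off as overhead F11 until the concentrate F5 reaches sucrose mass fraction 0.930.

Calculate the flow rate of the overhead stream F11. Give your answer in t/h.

sucrose is conserved: 393.2×0.576 = 226.48 t/h all reports to the concentrate.
Concentrate = 226.48/(target fraction) = 243.53 t/h.
Overhead = 393.2 − 243.53 = 149.67 t/h.

149.7 t/h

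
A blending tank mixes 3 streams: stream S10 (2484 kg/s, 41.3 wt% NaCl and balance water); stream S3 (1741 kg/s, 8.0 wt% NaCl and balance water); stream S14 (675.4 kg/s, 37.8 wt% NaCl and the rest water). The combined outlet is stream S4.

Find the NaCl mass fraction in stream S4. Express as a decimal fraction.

Total flow out = 2484 + 1741 + 675.4 = 4900.4 kg/s.
NaCl in = 2484×0.413 + 1741×0.080 + 675.4×0.378 = 1420.5 kg/s.
NaCl mass fraction in S4 = 1420.5/4900.4 = 0.2899.

0.2899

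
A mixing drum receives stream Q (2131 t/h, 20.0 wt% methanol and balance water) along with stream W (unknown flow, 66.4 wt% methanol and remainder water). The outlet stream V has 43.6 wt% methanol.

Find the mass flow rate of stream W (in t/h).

2206 t/h

Let W be the unknown flow. Total out = 2131 + W.
methanol balance: 426.2 + 0.664·W = 0.436·(2131 + W)
(0.664 − 0.436)·W = 0.436×2131 − 426.2 = 502.92
W = 502.92 / 0.228 = 2205.8 t/h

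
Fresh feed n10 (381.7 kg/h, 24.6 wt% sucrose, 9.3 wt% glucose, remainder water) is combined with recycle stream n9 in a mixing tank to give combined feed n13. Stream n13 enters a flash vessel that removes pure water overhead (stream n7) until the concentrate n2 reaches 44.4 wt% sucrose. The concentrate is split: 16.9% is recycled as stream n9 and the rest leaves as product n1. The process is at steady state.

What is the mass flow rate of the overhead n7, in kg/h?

170.2 kg/h

Overall sucrose balance (none leaves overhead): sucrose in fresh feed = sucrose in product, i.e. 381.7×0.246 = (1−0.169)·n2·0.444.
n2 = 93.898/(0.444×0.831) = 254.49 kg/h.
Recycle n9 = 0.169×254.49 = 43.009 kg/h.
Combined feed n13 = 381.7 + 43.009 = 424.71 kg/h.
Overhead n7 = n13 − n2 = 424.71 − 254.49 = 170.22 kg/h.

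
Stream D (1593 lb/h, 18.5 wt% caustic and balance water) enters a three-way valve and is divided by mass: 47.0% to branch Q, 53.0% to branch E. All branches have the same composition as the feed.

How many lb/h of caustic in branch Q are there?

138.5 lb/h

Branch Q total = 0.470×1593 = 748.71 lb/h.
caustic in Q = 0.185×748.71 = 138.51 lb/h.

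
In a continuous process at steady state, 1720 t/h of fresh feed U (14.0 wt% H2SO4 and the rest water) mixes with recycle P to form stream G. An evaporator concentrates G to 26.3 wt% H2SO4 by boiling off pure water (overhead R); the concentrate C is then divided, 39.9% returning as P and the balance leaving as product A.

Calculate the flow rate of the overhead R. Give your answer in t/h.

Overall H2SO4 balance (none leaves overhead): H2SO4 in fresh feed = H2SO4 in product, i.e. 1720×0.140 = (1−0.399)·C·0.263.
C = 240.8/(0.263×0.601) = 1523.4 t/h.
Recycle P = 0.399×1523.4 = 607.85 t/h.
Combined feed G = 1720 + 607.85 = 2327.9 t/h.
Overhead R = G − C = 2327.9 − 1523.4 = 804.41 t/h.

804.4 t/h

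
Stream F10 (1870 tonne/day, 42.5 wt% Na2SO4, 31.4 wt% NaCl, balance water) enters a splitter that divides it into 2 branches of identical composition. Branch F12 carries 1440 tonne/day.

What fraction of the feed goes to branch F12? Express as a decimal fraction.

Fraction to F12 = 1440/1870 = 0.7701.

0.770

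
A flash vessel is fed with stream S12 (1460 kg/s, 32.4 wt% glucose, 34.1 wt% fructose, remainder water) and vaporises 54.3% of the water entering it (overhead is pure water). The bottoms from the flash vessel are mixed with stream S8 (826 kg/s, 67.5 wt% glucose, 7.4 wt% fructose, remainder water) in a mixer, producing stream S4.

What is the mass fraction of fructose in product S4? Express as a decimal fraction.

0.277

Vapour removed = 0.543×0.335×1460 = 265.58 kg/s; concentrate = 1194.4 kg/s.
fructose reaching the mixer = 497.86 (from concentrate) + 826×0.074 = 558.98 kg/s.
Product flow = 1194.4 + 826 = 2020.4 kg/s; fructose fraction = 0.277.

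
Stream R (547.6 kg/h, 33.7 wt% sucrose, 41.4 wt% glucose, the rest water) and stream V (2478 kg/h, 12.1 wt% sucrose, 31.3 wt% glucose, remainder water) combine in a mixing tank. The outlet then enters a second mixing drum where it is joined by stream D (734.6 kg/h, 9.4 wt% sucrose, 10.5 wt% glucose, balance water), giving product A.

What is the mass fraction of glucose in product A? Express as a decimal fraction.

0.287

Overall, product flow = 3760.2 kg/h.
glucose in = 547.6×0.414 + 2478×0.313 + 734.6×0.105 = 1079.5 kg/h.
glucose fraction in A = 0.287.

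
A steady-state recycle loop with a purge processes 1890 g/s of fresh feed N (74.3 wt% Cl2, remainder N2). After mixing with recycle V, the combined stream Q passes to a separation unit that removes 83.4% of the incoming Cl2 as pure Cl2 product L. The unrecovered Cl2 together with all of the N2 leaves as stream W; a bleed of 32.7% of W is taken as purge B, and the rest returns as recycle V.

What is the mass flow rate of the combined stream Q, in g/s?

N2 enters only via N and leaves only via the purge: 1890×0.257 = 0.327×(N2 in W), and the separation unit passes all N2, so N2 in Q = N2 in W = 1485.4 g/s.
Cl2 in Q: m_A = 1890×0.743 + (1−0.327)·(1−0.834)·m_A, so m_A = 1404.3/0.8883 = 1580.9 g/s.
Q = 1580.9 + 1485.4 = 3066.3 g/s.

3066 g/s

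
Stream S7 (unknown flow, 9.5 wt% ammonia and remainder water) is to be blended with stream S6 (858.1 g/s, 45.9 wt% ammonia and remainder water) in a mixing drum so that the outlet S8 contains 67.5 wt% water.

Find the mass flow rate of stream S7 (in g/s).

499.9 g/s

Let S7 be the unknown flow. Total out = 858.1 + S7.
water balance: 464.23 + 0.905·S7 = 0.675·(858.1 + S7)
(0.905 − 0.675)·S7 = 0.675×858.1 − 464.23 = 114.99
S7 = 114.99 / 0.230 = 499.94 g/s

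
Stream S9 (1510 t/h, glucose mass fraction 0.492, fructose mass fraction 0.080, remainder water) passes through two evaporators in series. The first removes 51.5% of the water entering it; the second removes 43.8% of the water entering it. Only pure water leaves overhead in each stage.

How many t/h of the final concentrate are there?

1040 t/h

water in feed = 1510×0.428 = 646.28 t/h.
After stage 1: water left = (1−0.515)×646.28 = 313.45; stream total = 1177.2 t/h.
After stage 2: water left = (1−0.438)×313.45 = 176.16; final concentrate = 1039.9 t/h.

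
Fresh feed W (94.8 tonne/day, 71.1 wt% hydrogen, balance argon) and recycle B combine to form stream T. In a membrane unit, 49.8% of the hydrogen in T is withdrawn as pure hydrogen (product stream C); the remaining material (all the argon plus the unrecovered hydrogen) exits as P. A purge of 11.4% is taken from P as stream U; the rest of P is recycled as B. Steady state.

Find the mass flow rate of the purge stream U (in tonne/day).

argon enters only via W and leaves only via the purge: 94.8×0.289 = 0.114×(argon in P), and the membrane unit passes all argon, so argon in T = argon in P = 240.33 tonne/day.
hydrogen in T: m_A = 94.8×0.711 + (1−0.114)·(1−0.498)·m_A, so m_A = 67.403/0.5552 = 121.4 tonne/day.
P = (1−0.498)×121.4 + 240.33 = 301.27 tonne/day.
Purge U = 0.114×301.27 = 34.344 tonne/day.

34.34 tonne/day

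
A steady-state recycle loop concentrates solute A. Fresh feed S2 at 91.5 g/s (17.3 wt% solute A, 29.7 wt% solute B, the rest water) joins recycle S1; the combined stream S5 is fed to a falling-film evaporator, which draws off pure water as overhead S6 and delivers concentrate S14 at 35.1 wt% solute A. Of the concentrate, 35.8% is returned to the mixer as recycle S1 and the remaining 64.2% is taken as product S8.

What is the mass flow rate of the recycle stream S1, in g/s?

Overall solute A balance (none leaves overhead): solute A in fresh feed = solute A in product, i.e. 91.5×0.173 = (1−0.358)·S14·0.351.
S14 = 15.829/(0.351×0.642) = 70.247 g/s.
Recycle S1 = 0.358×70.247 = 25.148 g/s.

25.15 g/s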